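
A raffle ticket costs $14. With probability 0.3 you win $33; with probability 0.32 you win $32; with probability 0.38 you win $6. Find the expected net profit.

8.42

E[payout] = 33·0.3 + 32·0.32 + 6·0.38
 = 9.9 + 10.24 + 2.28
 = 22.42
Net = 22.42 - 14 = 8.42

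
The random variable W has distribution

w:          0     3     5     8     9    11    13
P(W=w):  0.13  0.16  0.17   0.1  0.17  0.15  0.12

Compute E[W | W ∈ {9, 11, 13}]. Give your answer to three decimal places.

10.773

P(W ∈ {9, 11, 13}) = 0.17 + 0.15 + 0.12 = 0.44.
E[W | W ∈ {9, 11, 13}] = [9·0.17 + 11·0.15 + 13·0.12] / 0.44
 = 4.74 / 0.44
 = 237/22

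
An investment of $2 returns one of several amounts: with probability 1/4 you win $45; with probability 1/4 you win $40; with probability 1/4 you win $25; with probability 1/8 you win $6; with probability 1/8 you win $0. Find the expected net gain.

26.25

E[payout] = 45·1/4 + 40·1/4 + 25·1/4 + 6·1/8 + 0·1/8
 = 45/4 + 10 + 25/4 + 3/4 + 0
 = 113/4
Net = 113/4 - 2 = 105/4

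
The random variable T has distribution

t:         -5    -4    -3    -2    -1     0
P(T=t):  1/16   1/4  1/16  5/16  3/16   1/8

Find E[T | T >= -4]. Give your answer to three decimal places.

P(T >= -4) = 1/4 + 1/16 + 5/16 + 3/16 + 1/8 = 15/16.
E[T | T >= -4] = [(-4)·1/4 + (-3)·1/16 + (-2)·5/16 + (-1)·3/16 + 0·1/8] / (15/16)
 = -2 / (15/16)
 = -32/15

-2.133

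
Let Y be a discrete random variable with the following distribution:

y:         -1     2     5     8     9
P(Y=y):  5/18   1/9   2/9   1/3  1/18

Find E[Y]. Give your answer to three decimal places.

E[Y] = Σ y·P(Y=y)
 = (-1)·5/18 + 2·1/9 + 5·2/9 + 8·1/3 + 9·1/18
 = (-5/18) + 2/9 + 10/9 + 8/3 + 1/2
 = 38/9

4.222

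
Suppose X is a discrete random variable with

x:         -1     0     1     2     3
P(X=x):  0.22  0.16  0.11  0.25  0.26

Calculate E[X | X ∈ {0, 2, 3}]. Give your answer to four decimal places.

P(X ∈ {0, 2, 3}) = 0.16 + 0.25 + 0.26 = 0.67.
E[X | X ∈ {0, 2, 3}] = [0·0.16 + 2·0.25 + 3·0.26] / 0.67
 = 1.28 / 0.67
 = 128/67

1.9104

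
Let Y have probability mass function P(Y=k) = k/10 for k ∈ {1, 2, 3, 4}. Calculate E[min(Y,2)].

E[min(Y,2)] = Σ min(y,2)·P(Y=y)
 = 1·1/10 + 2·1/5 + 2·3/10 + 2·2/5
 = 1/10 + 2/5 + 3/5 + 4/5
 = 19/10

1.9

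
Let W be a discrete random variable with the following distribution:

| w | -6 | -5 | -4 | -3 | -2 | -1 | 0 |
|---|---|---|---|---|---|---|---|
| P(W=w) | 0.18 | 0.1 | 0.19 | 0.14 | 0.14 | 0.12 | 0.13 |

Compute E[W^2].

13.96

E[W^2] = Σ w^2·P(W=w)
 = 36·0.18 + 25·0.1 + 16·0.19 + 9·0.14 + 4·0.14 + 1·0.12 + 0·0.13
 = 6.48 + 2.5 + 3.04 + 1.26 + 0.56 + 0.12 + 0
 = 13.96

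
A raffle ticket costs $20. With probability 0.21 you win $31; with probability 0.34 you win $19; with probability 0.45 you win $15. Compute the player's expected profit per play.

-0.28

E[payout] = 31·0.21 + 19·0.34 + 15·0.45
 = 6.51 + 6.46 + 6.75
 = 19.72
Net = 19.72 - 20 = -0.28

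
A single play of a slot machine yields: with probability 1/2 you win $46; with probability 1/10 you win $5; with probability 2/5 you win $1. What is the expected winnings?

23.9

E[payout] = 46·1/2 + 5·1/10 + 1·2/5
 = 23 + 1/2 + 2/5
 = 239/10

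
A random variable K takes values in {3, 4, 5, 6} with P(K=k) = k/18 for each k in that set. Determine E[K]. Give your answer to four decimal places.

E[K] = Σ k·P(K=k)
 = 3·1/6 + 4·2/9 + 5·5/18 + 6·1/3
 = 1/2 + 8/9 + 25/18 + 2
 = 43/9

4.7778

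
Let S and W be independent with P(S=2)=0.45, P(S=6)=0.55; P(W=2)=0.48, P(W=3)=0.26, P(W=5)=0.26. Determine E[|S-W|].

2.096

E[|S-W|] = Σ_s Σ_w |s-w| · P(S=s)P(W=w)
 = 0·0.216 + 1·0.117 + 3·0.117 + 4·0.264 + 3·0.143 + 1·0.143
 = 0 + 0.117 + 0.351 + 1.056 + 0.429 + 0.143
 = 2.096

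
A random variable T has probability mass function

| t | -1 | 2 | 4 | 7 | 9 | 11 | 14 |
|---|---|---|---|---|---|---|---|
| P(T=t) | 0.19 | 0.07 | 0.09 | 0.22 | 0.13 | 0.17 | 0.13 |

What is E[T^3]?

E[T^3] = Σ t^3·P(T=t)
 = (-1)·0.19 + 8·0.07 + 64·0.09 + 343·0.22 + 729·0.13 + 1331·0.17 + 2744·0.13
 = (-0.19) + 0.56 + 5.76 + 75.46 + 94.77 + 226.27 + 356.72
 = 759.35

759.35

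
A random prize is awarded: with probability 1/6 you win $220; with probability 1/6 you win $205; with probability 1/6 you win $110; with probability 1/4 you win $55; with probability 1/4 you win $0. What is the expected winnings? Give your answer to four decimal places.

102.9167

E[payout] = 220·1/6 + 205·1/6 + 110·1/6 + 55·1/4 + 0·1/4
 = 110/3 + 205/6 + 55/3 + 55/4 + 0
 = 1235/12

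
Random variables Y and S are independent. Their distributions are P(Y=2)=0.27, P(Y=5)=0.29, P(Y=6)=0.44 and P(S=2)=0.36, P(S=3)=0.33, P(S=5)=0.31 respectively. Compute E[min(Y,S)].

2.9198

E[min(Y,S)] = Σ_y Σ_s min(y,s) · P(Y=y)P(S=s)
 = 2·0.0972 + 2·0.0891 + 2·0.0837 + 2·0.1044 + 3·0.0957 + 5·0.0899 + 2·0.1584 + 3·0.1452 + 5·0.1364
 = 0.1944 + 0.1782 + 0.1674 + 0.2088 + 0.2871 + 0.4495 + 0.3168 + 0.4356 + 0.682
 = 2.9198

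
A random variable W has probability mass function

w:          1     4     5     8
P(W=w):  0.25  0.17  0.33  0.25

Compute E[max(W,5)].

5.75

E[max(W,5)] = Σ max(w,5)·P(W=w)
 = 5·0.25 + 5·0.17 + 5·0.33 + 8·0.25
 = 1.25 + 0.85 + 1.65 + 2
 = 5.75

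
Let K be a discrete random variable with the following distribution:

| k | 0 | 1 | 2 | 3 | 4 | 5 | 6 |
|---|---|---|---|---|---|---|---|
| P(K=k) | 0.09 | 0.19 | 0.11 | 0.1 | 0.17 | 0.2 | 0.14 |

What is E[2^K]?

19.79

E[2^K] = Σ 2^k·P(K=k)
 = 1·0.09 + 2·0.19 + 4·0.11 + 8·0.1 + 16·0.17 + 32·0.2 + 64·0.14
 = 0.09 + 0.38 + 0.44 + 0.8 + 2.72 + 6.4 + 8.96
 = 19.79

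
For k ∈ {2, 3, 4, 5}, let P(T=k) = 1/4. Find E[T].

3.5

E[T] = Σ t·P(T=t)
 = 2·1/4 + 3·1/4 + 4·1/4 + 5·1/4
 = 1/2 + 3/4 + 1 + 5/4
 = 7/2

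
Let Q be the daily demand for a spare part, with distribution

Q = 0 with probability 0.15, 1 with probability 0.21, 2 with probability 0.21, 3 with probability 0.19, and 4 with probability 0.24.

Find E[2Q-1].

3.32

E[2Q-1] = Σ (2q-1)·P(Q=q)
 = (-1)·0.15 + 1·0.21 + 3·0.21 + 5·0.19 + 7·0.24
 = (-0.15) + 0.21 + 0.63 + 0.95 + 1.68
 = 3.32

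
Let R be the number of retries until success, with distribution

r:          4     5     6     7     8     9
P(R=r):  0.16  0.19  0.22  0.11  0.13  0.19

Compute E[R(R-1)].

E[R(R-1)] = Σ r(r-1)·P(R=r)
 = 12·0.16 + 20·0.19 + 30·0.22 + 42·0.11 + 56·0.13 + 72·0.19
 = 1.92 + 3.8 + 6.6 + 4.62 + 7.28 + 13.68
 = 37.9

37.9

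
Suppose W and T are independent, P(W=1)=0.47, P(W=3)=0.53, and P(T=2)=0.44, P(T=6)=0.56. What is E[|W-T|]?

2.6464

E[|W-T|] = Σ_w Σ_t |w-t| · P(W=w)P(T=t)
 = 1·0.2068 + 5·0.2632 + 1·0.2332 + 3·0.2968
 = 0.2068 + 1.316 + 0.2332 + 0.8904
 = 2.6464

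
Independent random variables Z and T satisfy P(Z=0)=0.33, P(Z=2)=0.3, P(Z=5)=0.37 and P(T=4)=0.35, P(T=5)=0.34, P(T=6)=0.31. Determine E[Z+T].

E[Z+T] = Σ_z Σ_t (z+t) · P(Z=z)P(T=t)
 = 4·0.1155 + 5·0.1122 + 6·0.1023 + 6·0.105 + 7·0.102 + 8·0.093 + 9·0.1295 + 10·0.1258 + 11·0.1147
 = 0.462 + 0.561 + 0.6138 + 0.63 + 0.714 + 0.744 + 1.1655 + 1.258 + 1.2617
 = 7.41

7.41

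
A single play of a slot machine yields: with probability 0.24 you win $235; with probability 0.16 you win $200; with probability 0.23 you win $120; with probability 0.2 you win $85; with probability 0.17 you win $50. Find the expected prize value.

E[payout] = 235·0.24 + 200·0.16 + 120·0.23 + 85·0.2 + 50·0.17
 = 56.4 + 32 + 27.6 + 17 + 8.5
 = 141.5

141.5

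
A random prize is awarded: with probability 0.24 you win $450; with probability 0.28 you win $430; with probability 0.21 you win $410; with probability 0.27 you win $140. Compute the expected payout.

E[payout] = 450·0.24 + 430·0.28 + 410·0.21 + 140·0.27
 = 108 + 120.4 + 86.1 + 37.8
 = 352.3

352.3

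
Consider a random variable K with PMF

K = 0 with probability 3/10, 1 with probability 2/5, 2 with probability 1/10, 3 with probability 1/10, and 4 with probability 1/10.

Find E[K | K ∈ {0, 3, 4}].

1.4

P(K ∈ {0, 3, 4}) = 3/10 + 1/10 + 1/10 = 1/2.
E[K | K ∈ {0, 3, 4}] = [0·3/10 + 3·1/10 + 4·1/10] / (1/2)
 = 7/10 / (1/2)
 = 7/5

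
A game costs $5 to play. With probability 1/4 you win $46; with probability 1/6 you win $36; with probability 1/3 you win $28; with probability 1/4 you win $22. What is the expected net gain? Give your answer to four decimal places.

E[payout] = 46·1/4 + 36·1/6 + 28·1/3 + 22·1/4
 = 23/2 + 6 + 28/3 + 11/2
 = 97/3
Net = 97/3 - 5 = 82/3

27.3333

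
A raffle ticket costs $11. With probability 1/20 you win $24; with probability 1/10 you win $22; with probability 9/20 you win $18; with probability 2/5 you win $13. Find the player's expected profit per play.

5.7

E[payout] = 24·1/20 + 22·1/10 + 18·9/20 + 13·2/5
 = 6/5 + 11/5 + 81/10 + 26/5
 = 167/10
Net = 167/10 - 11 = 57/10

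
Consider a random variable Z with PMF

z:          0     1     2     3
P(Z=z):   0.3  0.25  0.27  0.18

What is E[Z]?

E[Z] = Σ z·P(Z=z)
 = 0·0.3 + 1·0.25 + 2·0.27 + 3·0.18
 = 0 + 0.25 + 0.54 + 0.54
 = 1.33

1.33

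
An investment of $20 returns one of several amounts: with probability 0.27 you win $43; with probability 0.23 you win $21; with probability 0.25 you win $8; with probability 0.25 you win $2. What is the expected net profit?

-1.06

E[payout] = 43·0.27 + 21·0.23 + 8·0.25 + 2·0.25
 = 11.61 + 4.83 + 2 + 0.5
 = 18.94
Net = 18.94 - 20 = -1.06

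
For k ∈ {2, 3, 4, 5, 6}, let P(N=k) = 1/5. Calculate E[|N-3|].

1.4

E[|N-3|] = Σ |n-3|·P(N=n)
 = 1·1/5 + 0·1/5 + 1·1/5 + 2·1/5 + 3·1/5
 = 1/5 + 0 + 1/5 + 2/5 + 3/5
 = 7/5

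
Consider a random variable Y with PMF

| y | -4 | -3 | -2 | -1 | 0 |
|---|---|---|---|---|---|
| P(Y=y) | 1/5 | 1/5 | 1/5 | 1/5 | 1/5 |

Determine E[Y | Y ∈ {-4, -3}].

-3.5

P(Y ∈ {-4, -3}) = 1/5 + 1/5 = 2/5.
E[Y | Y ∈ {-4, -3}] = [(-4)·1/5 + (-3)·1/5] / (2/5)
 = -7/5 / (2/5)
 = -7/2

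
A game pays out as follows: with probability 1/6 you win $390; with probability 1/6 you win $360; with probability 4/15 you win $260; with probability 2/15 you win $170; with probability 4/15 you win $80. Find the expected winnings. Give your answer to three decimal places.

E[payout] = 390·1/6 + 360·1/6 + 260·4/15 + 170·2/15 + 80·4/15
 = 65 + 60 + 208/3 + 68/3 + 64/3
 = 715/3

238.333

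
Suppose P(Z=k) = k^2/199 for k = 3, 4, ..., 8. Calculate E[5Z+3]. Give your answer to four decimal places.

E[5Z+3] = Σ (5z+3)·P(Z=z)
 = 18·9/199 + 23·16/199 + 28·25/199 + 33·36/199 + 38·49/199 + 43·64/199
 = 162/199 + 368/199 + 700/199 + 1188/199 + 1862/199 + 2752/199
 = 7032/199

35.3367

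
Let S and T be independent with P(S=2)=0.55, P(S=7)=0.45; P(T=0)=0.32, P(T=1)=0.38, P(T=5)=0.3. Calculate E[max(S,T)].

4.745

E[max(S,T)] = Σ_s Σ_t max(s,t) · P(S=s)P(T=t)
 = 2·0.176 + 2·0.209 + 5·0.165 + 7·0.144 + 7·0.171 + 7·0.135
 = 0.352 + 0.418 + 0.825 + 1.008 + 1.197 + 0.945
 = 4.745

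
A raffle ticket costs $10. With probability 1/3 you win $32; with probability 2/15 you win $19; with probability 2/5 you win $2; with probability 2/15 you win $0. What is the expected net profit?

E[payout] = 32·1/3 + 19·2/15 + 2·2/5 + 0·2/15
 = 32/3 + 38/15 + 4/5 + 0
 = 14
Net = 14 - 10 = 4

4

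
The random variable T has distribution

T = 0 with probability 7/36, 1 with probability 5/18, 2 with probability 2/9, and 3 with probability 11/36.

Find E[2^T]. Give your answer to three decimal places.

4.083

E[2^T] = Σ 2^t·P(T=t)
 = 1·7/36 + 2·5/18 + 4·2/9 + 8·11/36
 = 7/36 + 5/9 + 8/9 + 22/9
 = 49/12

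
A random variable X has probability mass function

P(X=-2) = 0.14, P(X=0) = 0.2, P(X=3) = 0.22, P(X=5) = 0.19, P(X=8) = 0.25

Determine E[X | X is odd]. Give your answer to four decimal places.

P(X is odd) = 0.22 + 0.19 = 0.41.
E[X | X is odd] = [3·0.22 + 5·0.19] / 0.41
 = 1.61 / 0.41
 = 161/41

3.9268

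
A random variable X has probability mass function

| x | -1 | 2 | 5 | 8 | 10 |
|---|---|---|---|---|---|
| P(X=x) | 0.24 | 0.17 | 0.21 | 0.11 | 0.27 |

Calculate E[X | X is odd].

1.8

P(X is odd) = 0.24 + 0.21 = 0.45.
E[X | X is odd] = [(-1)·0.24 + 5·0.21] / 0.45
 = 0.81 / 0.45
 = 9/5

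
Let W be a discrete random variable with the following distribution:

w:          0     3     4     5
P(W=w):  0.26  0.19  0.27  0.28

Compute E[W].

E[W] = Σ w·P(W=w)
 = 0·0.26 + 3·0.19 + 4·0.27 + 5·0.28
 = 0 + 0.57 + 1.08 + 1.4
 = 3.05

3.05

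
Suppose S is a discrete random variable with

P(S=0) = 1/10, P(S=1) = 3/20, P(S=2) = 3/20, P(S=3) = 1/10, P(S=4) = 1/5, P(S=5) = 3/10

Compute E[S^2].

E[S^2] = Σ s^2·P(S=s)
 = 0·1/10 + 1·3/20 + 4·3/20 + 9·1/10 + 16·1/5 + 25·3/10
 = 0 + 3/20 + 3/5 + 9/10 + 16/5 + 15/2
 = 247/20

12.35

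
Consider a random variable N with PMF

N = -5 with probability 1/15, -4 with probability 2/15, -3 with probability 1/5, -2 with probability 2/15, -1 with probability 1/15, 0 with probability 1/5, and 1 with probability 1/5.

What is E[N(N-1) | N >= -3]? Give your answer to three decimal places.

4.167

P(N >= -3) = 1/5 + 2/15 + 1/15 + 1/5 + 1/5 = 4/5.
E[N(N-1) | N >= -3] = [12·1/5 + 6·2/15 + 2·1/15 + 0·1/5 + 0·1/5] / (4/5)
 = 10/3 / (4/5)
 = 25/6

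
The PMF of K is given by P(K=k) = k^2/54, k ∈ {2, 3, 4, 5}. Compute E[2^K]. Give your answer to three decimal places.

E[2^K] = Σ 2^k·P(K=k)
 = 4·2/27 + 8·1/6 + 16·8/27 + 32·25/54
 = 8/27 + 4/3 + 128/27 + 400/27
 = 572/27

21.185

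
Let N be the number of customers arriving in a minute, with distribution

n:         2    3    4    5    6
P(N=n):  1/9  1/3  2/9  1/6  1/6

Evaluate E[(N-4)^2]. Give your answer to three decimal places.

1.611

E[(N-4)^2] = Σ (n-4)^2·P(N=n)
 = 4·1/9 + 1·1/3 + 0·2/9 + 1·1/6 + 4·1/6
 = 4/9 + 1/3 + 0 + 1/6 + 2/3
 = 29/18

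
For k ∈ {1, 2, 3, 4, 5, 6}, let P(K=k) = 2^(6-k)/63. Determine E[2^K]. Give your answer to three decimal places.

E[2^K] = Σ 2^k·P(K=k)
 = 2·32/63 + 4·16/63 + 8·8/63 + 16·4/63 + 32·2/63 + 64·1/63
 = 64/63 + 64/63 + 64/63 + 64/63 + 64/63 + 64/63
 = 128/21

6.095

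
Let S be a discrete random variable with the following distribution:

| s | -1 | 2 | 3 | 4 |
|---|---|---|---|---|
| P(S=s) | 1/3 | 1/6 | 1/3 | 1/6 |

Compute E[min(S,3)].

E[min(S,3)] = Σ min(s,3)·P(S=s)
 = (-1)·1/3 + 2·1/6 + 3·1/3 + 3·1/6
 = (-1/3) + 1/3 + 1 + 1/2
 = 3/2

1.5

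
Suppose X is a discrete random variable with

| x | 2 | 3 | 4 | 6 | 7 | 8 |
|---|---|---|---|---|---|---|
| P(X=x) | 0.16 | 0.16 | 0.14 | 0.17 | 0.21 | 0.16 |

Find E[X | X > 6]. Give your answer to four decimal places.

7.4324

P(X > 6) = 0.21 + 0.16 = 0.37.
E[X | X > 6] = [7·0.21 + 8·0.16] / 0.37
 = 2.75 / 0.37
 = 275/37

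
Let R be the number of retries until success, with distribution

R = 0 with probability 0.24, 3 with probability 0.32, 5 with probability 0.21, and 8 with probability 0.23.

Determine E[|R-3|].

2.29

E[|R-3|] = Σ |r-3|·P(R=r)
 = 3·0.24 + 0·0.32 + 2·0.21 + 5·0.23
 = 0.72 + 0 + 0.42 + 1.15
 = 2.29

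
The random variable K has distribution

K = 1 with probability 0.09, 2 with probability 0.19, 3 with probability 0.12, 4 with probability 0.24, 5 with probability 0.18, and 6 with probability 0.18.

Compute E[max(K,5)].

E[max(K,5)] = Σ max(k,5)·P(K=k)
 = 5·0.09 + 5·0.19 + 5·0.12 + 5·0.24 + 5·0.18 + 6·0.18
 = 0.45 + 0.95 + 0.6 + 1.2 + 0.9 + 1.08
 = 5.18

5.18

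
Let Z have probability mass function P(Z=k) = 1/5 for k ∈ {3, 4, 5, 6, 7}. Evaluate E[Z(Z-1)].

E[Z(Z-1)] = Σ z(z-1)·P(Z=z)
 = 6·1/5 + 12·1/5 + 20·1/5 + 30·1/5 + 42·1/5
 = 6/5 + 12/5 + 4 + 6 + 42/5
 = 22

22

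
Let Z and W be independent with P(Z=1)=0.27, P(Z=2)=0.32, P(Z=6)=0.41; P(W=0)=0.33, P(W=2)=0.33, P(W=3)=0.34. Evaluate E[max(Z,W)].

3.7515

E[max(Z,W)] = Σ_z Σ_w max(z,w) · P(Z=z)P(W=w)
 = 1·0.0891 + 2·0.0891 + 3·0.0918 + 2·0.1056 + 2·0.1056 + 3·0.1088 + 6·0.1353 + 6·0.1353 + 6·0.1394
 = 0.0891 + 0.1782 + 0.2754 + 0.2112 + 0.2112 + 0.3264 + 0.8118 + 0.8118 + 0.8364
 = 3.7515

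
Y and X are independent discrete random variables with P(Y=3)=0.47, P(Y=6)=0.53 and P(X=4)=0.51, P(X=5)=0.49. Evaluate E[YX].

20.6091

E[YX] = Σ_y Σ_x yx · P(Y=y)P(X=x)
 = 12·0.2397 + 15·0.2303 + 24·0.2703 + 30·0.2597
 = 2.8764 + 3.4545 + 6.4872 + 7.791
 = 20.6091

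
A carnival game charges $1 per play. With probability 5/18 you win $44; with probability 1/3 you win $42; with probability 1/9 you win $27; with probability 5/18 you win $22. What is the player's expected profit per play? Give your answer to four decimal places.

34.3333

E[payout] = 44·5/18 + 42·1/3 + 27·1/9 + 22·5/18
 = 110/9 + 14 + 3 + 55/9
 = 106/3
Net = 106/3 - 1 = 103/3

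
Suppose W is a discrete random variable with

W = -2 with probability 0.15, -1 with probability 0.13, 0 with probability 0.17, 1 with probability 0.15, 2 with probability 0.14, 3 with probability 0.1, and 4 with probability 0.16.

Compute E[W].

0.94

E[W] = Σ w·P(W=w)
 = (-2)·0.15 + (-1)·0.13 + 0·0.17 + 1·0.15 + 2·0.14 + 3·0.1 + 4·0.16
 = (-0.3) + (-0.13) + 0 + 0.15 + 0.28 + 0.3 + 0.64
 = 0.94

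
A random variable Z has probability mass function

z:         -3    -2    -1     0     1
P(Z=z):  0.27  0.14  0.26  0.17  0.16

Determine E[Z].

-1.19

E[Z] = Σ z·P(Z=z)
 = (-3)·0.27 + (-2)·0.14 + (-1)·0.26 + 0·0.17 + 1·0.16
 = (-0.81) + (-0.28) + (-0.26) + 0 + 0.16
 = -1.19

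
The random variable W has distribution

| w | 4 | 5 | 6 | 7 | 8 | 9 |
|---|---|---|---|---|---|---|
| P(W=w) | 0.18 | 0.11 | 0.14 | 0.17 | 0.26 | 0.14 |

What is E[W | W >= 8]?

P(W >= 8) = 0.26 + 0.14 = 0.4.
E[W | W >= 8] = [8·0.26 + 9·0.14] / 0.4
 = 3.34 / 0.4
 = 167/20

8.35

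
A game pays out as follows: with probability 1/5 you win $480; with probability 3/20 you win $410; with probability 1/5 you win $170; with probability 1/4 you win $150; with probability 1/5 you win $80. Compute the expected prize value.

E[payout] = 480·1/5 + 410·3/20 + 170·1/5 + 150·1/4 + 80·1/5
 = 96 + 123/2 + 34 + 75/2 + 16
 = 245

245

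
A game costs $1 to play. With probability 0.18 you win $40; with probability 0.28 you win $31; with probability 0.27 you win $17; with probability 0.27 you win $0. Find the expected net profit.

19.47

E[payout] = 40·0.18 + 31·0.28 + 17·0.27 + 0·0.27
 = 7.2 + 8.68 + 4.59 + 0
 = 20.47
Net = 20.47 - 1 = 19.47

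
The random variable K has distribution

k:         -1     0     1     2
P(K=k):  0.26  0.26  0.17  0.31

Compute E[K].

0.53

E[K] = Σ k·P(K=k)
 = (-1)·0.26 + 0·0.26 + 1·0.17 + 2·0.31
 = (-0.26) + 0 + 0.17 + 0.62
 = 0.53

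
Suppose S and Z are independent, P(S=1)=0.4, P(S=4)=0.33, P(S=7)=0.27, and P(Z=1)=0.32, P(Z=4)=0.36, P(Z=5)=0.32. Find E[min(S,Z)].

E[min(S,Z)] = Σ_s Σ_z min(s,z) · P(S=s)P(Z=z)
 = 1·0.128 + 1·0.144 + 1·0.128 + 1·0.1056 + 4·0.1188 + 4·0.1056 + 1·0.0864 + 4·0.0972 + 5·0.0864
 = 0.128 + 0.144 + 0.128 + 0.1056 + 0.4752 + 0.4224 + 0.0864 + 0.3888 + 0.432
 = 2.3104

2.3104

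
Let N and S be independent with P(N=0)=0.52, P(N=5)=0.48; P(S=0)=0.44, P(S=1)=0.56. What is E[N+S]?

E[N+S] = Σ_n Σ_s (n+s) · P(N=n)P(S=s)
 = 0·0.2288 + 1·0.2912 + 5·0.2112 + 6·0.2688
 = 0 + 0.2912 + 1.056 + 1.6128
 = 2.96

2.96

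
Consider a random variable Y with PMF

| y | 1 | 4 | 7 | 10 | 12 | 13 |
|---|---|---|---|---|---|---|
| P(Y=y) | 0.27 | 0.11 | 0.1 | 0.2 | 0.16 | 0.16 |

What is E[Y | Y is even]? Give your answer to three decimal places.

9.277

P(Y is even) = 0.11 + 0.2 + 0.16 = 0.47.
E[Y | Y is even] = [4·0.11 + 10·0.2 + 12·0.16] / 0.47
 = 4.36 / 0.47
 = 436/47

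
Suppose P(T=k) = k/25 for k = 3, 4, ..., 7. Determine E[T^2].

E[T^2] = Σ t^2·P(T=t)
 = 9·3/25 + 16·4/25 + 25·1/5 + 36·6/25 + 49·7/25
 = 27/25 + 64/25 + 5 + 216/25 + 343/25
 = 31

31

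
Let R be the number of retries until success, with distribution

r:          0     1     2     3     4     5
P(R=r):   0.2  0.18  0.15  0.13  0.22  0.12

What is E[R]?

E[R] = Σ r·P(R=r)
 = 0·0.2 + 1·0.18 + 2·0.15 + 3·0.13 + 4·0.22 + 5·0.12
 = 0 + 0.18 + 0.3 + 0.39 + 0.88 + 0.6
 = 2.35

2.35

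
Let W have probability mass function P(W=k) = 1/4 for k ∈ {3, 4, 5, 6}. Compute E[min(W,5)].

4.25

E[min(W,5)] = Σ min(w,5)·P(W=w)
 = 3·1/4 + 4·1/4 + 5·1/4 + 5·1/4
 = 3/4 + 1 + 5/4 + 5/4
 = 17/4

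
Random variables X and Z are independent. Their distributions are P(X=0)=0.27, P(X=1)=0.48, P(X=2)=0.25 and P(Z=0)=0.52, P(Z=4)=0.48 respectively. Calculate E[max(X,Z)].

2.4296

E[max(X,Z)] = Σ_x Σ_z max(x,z) · P(X=x)P(Z=z)
 = 0·0.1404 + 4·0.1296 + 1·0.2496 + 4·0.2304 + 2·0.13 + 4·0.12
 = 0 + 0.5184 + 0.2496 + 0.9216 + 0.26 + 0.48
 = 2.4296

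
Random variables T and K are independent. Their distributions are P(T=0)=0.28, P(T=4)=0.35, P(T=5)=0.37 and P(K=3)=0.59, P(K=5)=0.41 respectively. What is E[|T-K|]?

1.8562

E[|T-K|] = Σ_t Σ_k |t-k| · P(T=t)P(K=k)
 = 3·0.1652 + 5·0.1148 + 1·0.2065 + 1·0.1435 + 2·0.2183 + 0·0.1517
 = 0.4956 + 0.574 + 0.2065 + 0.1435 + 0.4366 + 0
 = 1.8562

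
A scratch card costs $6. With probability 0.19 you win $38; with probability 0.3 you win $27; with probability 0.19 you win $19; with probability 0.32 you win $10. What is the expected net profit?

16.13

E[payout] = 38·0.19 + 27·0.3 + 19·0.19 + 10·0.32
 = 7.22 + 8.1 + 3.61 + 3.2
 = 22.13
Net = 22.13 - 6 = 16.13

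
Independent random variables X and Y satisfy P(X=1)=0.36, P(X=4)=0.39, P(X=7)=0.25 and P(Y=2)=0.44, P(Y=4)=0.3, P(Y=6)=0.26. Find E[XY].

E[XY] = Σ_x Σ_y xy · P(X=x)P(Y=y)
 = 2·0.1584 + 4·0.108 + 6·0.0936 + 8·0.1716 + 16·0.117 + 24·0.1014 + 14·0.11 + 28·0.075 + 42·0.065
 = 0.3168 + 0.432 + 0.5616 + 1.3728 + 1.872 + 2.4336 + 1.54 + 2.1 + 2.73
 = 13.3588

13.3588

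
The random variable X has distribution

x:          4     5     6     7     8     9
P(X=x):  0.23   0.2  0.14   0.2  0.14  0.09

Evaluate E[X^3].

E[X^3] = Σ x^3·P(X=x)
 = 64·0.23 + 125·0.2 + 216·0.14 + 343·0.2 + 512·0.14 + 729·0.09
 = 14.72 + 25 + 30.24 + 68.6 + 71.68 + 65.61
 = 275.85

275.85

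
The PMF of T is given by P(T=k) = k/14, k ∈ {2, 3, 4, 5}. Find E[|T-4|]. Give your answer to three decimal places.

0.857

E[|T-4|] = Σ |t-4|·P(T=t)
 = 2·1/7 + 1·3/14 + 0·2/7 + 1·5/14
 = 2/7 + 3/14 + 0 + 5/14
 = 6/7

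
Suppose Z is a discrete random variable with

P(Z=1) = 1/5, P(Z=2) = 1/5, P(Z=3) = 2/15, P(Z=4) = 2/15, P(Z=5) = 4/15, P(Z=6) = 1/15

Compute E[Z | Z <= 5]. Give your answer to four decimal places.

3.0714

P(Z <= 5) = 1/5 + 1/5 + 2/15 + 2/15 + 4/15 = 14/15.
E[Z | Z <= 5] = [1·1/5 + 2·1/5 + 3·2/15 + 4·2/15 + 5·4/15] / (14/15)
 = 43/15 / (14/15)
 = 43/14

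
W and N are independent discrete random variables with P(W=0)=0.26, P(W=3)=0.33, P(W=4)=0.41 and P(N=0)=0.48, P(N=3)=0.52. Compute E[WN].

4.1028

E[WN] = Σ_w Σ_n wn · P(W=w)P(N=n)
 = 0·0.1248 + 0·0.1352 + 0·0.1584 + 9·0.1716 + 0·0.1968 + 12·0.2132
 = 0 + 0 + 0 + 1.5444 + 0 + 2.5584
 = 4.1028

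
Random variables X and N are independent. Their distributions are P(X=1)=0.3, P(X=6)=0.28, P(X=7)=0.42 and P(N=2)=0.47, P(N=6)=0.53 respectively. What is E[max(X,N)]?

5.856

E[max(X,N)] = Σ_x Σ_n max(x,n) · P(X=x)P(N=n)
 = 2·0.141 + 6·0.159 + 6·0.1316 + 6·0.1484 + 7·0.1974 + 7·0.2226
 = 0.282 + 0.954 + 0.7896 + 0.8904 + 1.3818 + 1.5582
 = 5.856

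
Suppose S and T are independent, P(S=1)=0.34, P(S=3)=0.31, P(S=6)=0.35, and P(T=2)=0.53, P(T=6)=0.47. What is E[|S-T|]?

2.3226

E[|S-T|] = Σ_s Σ_t |s-t| · P(S=s)P(T=t)
 = 1·0.1802 + 5·0.1598 + 1·0.1643 + 3·0.1457 + 4·0.1855 + 0·0.1645
 = 0.1802 + 0.799 + 0.1643 + 0.4371 + 0.742 + 0
 = 2.3226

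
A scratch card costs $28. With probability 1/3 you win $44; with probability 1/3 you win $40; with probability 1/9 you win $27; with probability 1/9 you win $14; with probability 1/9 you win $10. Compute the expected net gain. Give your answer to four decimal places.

E[payout] = 44·1/3 + 40·1/3 + 27·1/9 + 14·1/9 + 10·1/9
 = 44/3 + 40/3 + 3 + 14/9 + 10/9
 = 101/3
Net = 101/3 - 28 = 17/3

5.6667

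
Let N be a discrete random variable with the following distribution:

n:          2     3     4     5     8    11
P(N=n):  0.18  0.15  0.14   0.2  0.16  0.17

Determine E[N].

5.52

E[N] = Σ n·P(N=n)
 = 2·0.18 + 3·0.15 + 4·0.14 + 5·0.2 + 8·0.16 + 11·0.17
 = 0.36 + 0.45 + 0.56 + 1 + 1.28 + 1.87
 = 5.52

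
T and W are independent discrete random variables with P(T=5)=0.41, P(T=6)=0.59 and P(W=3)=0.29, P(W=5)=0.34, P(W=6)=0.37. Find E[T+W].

10.38

E[T+W] = Σ_t Σ_w (t+w) · P(T=t)P(W=w)
 = 8·0.1189 + 10·0.1394 + 11·0.1517 + 9·0.1711 + 11·0.2006 + 12·0.2183
 = 0.9512 + 1.394 + 1.6687 + 1.5399 + 2.2066 + 2.6196
 = 10.38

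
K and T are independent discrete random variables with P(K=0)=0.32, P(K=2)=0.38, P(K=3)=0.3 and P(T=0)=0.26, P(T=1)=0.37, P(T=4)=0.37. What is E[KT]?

3.071

E[KT] = Σ_k Σ_t kt · P(K=k)P(T=t)
 = 0·0.0832 + 0·0.1184 + 0·0.1184 + 0·0.0988 + 2·0.1406 + 8·0.1406 + 0·0.078 + 3·0.111 + 12·0.111
 = 0 + 0 + 0 + 0 + 0.2812 + 1.1248 + 0 + 0.333 + 1.332
 = 3.071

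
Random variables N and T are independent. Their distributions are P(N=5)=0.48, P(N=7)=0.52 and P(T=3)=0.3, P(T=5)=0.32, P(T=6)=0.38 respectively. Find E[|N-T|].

1.6248

E[|N-T|] = Σ_n Σ_t |n-t| · P(N=n)P(T=t)
 = 2·0.144 + 0·0.1536 + 1·0.1824 + 4·0.156 + 2·0.1664 + 1·0.1976
 = 0.288 + 0 + 0.1824 + 0.624 + 0.3328 + 0.1976
 = 1.6248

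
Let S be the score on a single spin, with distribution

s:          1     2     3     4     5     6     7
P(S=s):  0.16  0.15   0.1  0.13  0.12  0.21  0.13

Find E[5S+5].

E[5S+5] = Σ (5s+5)·P(S=s)
 = 10·0.16 + 15·0.15 + 20·0.1 + 25·0.13 + 30·0.12 + 35·0.21 + 40·0.13
 = 1.6 + 2.25 + 2 + 3.25 + 3.6 + 7.35 + 5.2
 = 25.25

25.25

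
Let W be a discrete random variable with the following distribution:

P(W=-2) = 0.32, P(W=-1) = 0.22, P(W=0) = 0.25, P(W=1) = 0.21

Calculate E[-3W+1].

E[-3W+1] = Σ (-3w+1)·P(W=w)
 = 7·0.32 + 4·0.22 + 1·0.25 + (-2)·0.21
 = 2.24 + 0.88 + 0.25 + (-0.42)
 = 2.95

2.95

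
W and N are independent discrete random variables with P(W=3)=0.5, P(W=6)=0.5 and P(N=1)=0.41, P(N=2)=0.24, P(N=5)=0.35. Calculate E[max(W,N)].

E[max(W,N)] = Σ_w Σ_n max(w,n) · P(W=w)P(N=n)
 = 3·0.205 + 3·0.12 + 5·0.175 + 6·0.205 + 6·0.12 + 6·0.175
 = 0.615 + 0.36 + 0.875 + 1.23 + 0.72 + 1.05
 = 4.85

4.85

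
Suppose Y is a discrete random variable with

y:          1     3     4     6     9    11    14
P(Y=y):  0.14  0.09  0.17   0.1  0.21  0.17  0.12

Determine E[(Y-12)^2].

41.25

E[(Y-12)^2] = Σ (y-12)^2·P(Y=y)
 = 121·0.14 + 81·0.09 + 64·0.17 + 36·0.1 + 9·0.21 + 1·0.17 + 4·0.12
 = 16.94 + 7.29 + 10.88 + 3.6 + 1.89 + 0.17 + 0.48
 = 41.25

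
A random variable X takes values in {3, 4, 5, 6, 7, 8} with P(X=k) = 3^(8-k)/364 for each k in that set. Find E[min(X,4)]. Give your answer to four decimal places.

3.3324

E[min(X,4)] = Σ min(x,4)·P(X=x)
 = 3·243/364 + 4·81/364 + 4·27/364 + 4·9/364 + 4·3/364 + 4·1/364
 = 729/364 + 81/91 + 27/91 + 9/91 + 3/91 + 1/91
 = 1213/364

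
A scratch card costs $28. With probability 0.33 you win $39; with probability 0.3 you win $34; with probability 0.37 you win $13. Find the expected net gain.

-0.12

E[payout] = 39·0.33 + 34·0.3 + 13·0.37
 = 12.87 + 10.2 + 4.81
 = 27.88
Net = 27.88 - 28 = -0.12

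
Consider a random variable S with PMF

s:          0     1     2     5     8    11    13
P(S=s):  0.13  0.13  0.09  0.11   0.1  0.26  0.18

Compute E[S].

6.86

E[S] = Σ s·P(S=s)
 = 0·0.13 + 1·0.13 + 2·0.09 + 5·0.11 + 8·0.1 + 11·0.26 + 13·0.18
 = 0 + 0.13 + 0.18 + 0.55 + 0.8 + 2.86 + 2.34
 = 6.86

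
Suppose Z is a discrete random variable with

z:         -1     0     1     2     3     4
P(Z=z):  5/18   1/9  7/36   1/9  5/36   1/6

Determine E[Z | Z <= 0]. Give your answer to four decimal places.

-0.7143

P(Z <= 0) = 5/18 + 1/9 = 7/18.
E[Z | Z <= 0] = [(-1)·5/18 + 0·1/9] / (7/18)
 = -5/18 / (7/18)
 = -5/7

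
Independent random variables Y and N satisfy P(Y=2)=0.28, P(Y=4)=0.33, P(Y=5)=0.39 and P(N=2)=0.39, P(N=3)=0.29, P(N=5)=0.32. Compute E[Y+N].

E[Y+N] = Σ_y Σ_n (y+n) · P(Y=y)P(N=n)
 = 4·0.1092 + 5·0.0812 + 7·0.0896 + 6·0.1287 + 7·0.0957 + 9·0.1056 + 7·0.1521 + 8·0.1131 + 10·0.1248
 = 0.4368 + 0.406 + 0.6272 + 0.7722 + 0.6699 + 0.9504 + 1.0647 + 0.9048 + 1.248
 = 7.08

7.08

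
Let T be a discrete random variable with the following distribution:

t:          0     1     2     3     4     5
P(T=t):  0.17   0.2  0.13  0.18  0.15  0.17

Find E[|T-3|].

E[|T-3|] = Σ |t-3|·P(T=t)
 = 3·0.17 + 2·0.2 + 1·0.13 + 0·0.18 + 1·0.15 + 2·0.17
 = 0.51 + 0.4 + 0.13 + 0 + 0.15 + 0.34
 = 1.53

1.53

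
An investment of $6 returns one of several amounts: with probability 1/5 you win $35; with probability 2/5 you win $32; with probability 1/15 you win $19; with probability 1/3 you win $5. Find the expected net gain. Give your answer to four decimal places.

E[payout] = 35·1/5 + 32·2/5 + 19·1/15 + 5·1/3
 = 7 + 64/5 + 19/15 + 5/3
 = 341/15
Net = 341/15 - 6 = 251/15

16.7333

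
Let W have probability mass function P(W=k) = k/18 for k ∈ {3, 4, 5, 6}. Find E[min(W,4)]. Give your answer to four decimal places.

E[min(W,4)] = Σ min(w,4)·P(W=w)
 = 3·1/6 + 4·2/9 + 4·5/18 + 4·1/3
 = 1/2 + 8/9 + 10/9 + 4/3
 = 23/6

3.8333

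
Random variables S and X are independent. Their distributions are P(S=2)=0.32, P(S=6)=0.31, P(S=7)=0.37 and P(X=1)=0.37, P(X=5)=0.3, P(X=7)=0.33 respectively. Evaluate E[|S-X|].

2.7466

E[|S-X|] = Σ_s Σ_x |s-x| · P(S=s)P(X=x)
 = 1·0.1184 + 3·0.096 + 5·0.1056 + 5·0.1147 + 1·0.093 + 1·0.1023 + 6·0.1369 + 2·0.111 + 0·0.1221
 = 0.1184 + 0.288 + 0.528 + 0.5735 + 0.093 + 0.1023 + 0.8214 + 0.222 + 0
 = 2.7466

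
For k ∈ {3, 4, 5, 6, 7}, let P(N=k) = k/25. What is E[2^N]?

61.12

E[2^N] = Σ 2^n·P(N=n)
 = 8·3/25 + 16·4/25 + 32·1/5 + 64·6/25 + 128·7/25
 = 24/25 + 64/25 + 32/5 + 384/25 + 896/25
 = 1528/25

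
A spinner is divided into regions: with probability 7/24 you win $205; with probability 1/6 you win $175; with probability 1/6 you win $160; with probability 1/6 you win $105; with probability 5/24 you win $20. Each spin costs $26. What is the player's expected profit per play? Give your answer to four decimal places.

E[payout] = 205·7/24 + 175·1/6 + 160·1/6 + 105·1/6 + 20·5/24
 = 1435/24 + 175/6 + 80/3 + 35/2 + 25/6
 = 3295/24
Net = 3295/24 - 26 = 2671/24

111.2917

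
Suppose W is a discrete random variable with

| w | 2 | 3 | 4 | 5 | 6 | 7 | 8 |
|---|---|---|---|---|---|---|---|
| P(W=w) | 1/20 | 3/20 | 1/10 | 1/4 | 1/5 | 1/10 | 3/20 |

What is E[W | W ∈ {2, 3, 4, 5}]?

4

P(W ∈ {2, 3, 4, 5}) = 1/20 + 3/20 + 1/10 + 1/4 = 11/20.
E[W | W ∈ {2, 3, 4, 5}] = [2·1/20 + 3·3/20 + 4·1/10 + 5·1/4] / (11/20)
 = 11/5 / (11/20)
 = 4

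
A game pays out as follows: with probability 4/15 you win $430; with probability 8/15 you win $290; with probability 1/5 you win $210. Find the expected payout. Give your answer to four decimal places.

311.3333

E[payout] = 430·4/15 + 290·8/15 + 210·1/5
 = 344/3 + 464/3 + 42
 = 934/3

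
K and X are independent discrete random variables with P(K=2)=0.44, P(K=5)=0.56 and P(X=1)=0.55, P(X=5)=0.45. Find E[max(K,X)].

4.274

E[max(K,X)] = Σ_k Σ_x max(k,x) · P(K=k)P(X=x)
 = 2·0.242 + 5·0.198 + 5·0.308 + 5·0.252
 = 0.484 + 0.99 + 1.54 + 1.26
 = 4.274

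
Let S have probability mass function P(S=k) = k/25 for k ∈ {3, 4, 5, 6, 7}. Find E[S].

5.4

E[S] = Σ s·P(S=s)
 = 3·3/25 + 4·4/25 + 5·1/5 + 6·6/25 + 7·7/25
 = 9/25 + 16/25 + 1 + 36/25 + 49/25
 = 27/5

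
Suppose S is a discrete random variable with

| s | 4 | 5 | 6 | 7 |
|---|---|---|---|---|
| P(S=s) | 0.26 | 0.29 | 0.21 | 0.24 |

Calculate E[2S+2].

12.86

E[2S+2] = Σ (2s+2)·P(S=s)
 = 10·0.26 + 12·0.29 + 14·0.21 + 16·0.24
 = 2.6 + 3.48 + 2.94 + 3.84
 = 12.86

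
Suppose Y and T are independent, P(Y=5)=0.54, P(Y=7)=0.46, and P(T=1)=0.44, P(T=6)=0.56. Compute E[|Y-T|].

E[|Y-T|] = Σ_y Σ_t |y-t| · P(Y=y)P(T=t)
 = 4·0.2376 + 1·0.3024 + 6·0.2024 + 1·0.2576
 = 0.9504 + 0.3024 + 1.2144 + 0.2576
 = 2.7248

2.7248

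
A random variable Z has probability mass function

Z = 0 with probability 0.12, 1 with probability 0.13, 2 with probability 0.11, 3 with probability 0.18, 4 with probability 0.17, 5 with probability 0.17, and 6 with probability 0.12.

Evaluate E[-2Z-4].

-10.28

E[-2Z-4] = Σ (-2z-4)·P(Z=z)
 = (-4)·0.12 + (-6)·0.13 + (-8)·0.11 + (-10)·0.18 + (-12)·0.17 + (-14)·0.17 + (-16)·0.12
 = (-0.48) + (-0.78) + (-0.88) + (-1.8) + (-2.04) + (-2.38) + (-1.92)
 = -10.28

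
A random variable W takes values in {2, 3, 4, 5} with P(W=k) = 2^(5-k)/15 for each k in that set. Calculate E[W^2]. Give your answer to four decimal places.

E[W^2] = Σ w^2·P(W=w)
 = 4·8/15 + 9·4/15 + 16·2/15 + 25·1/15
 = 32/15 + 12/5 + 32/15 + 5/3
 = 25/3

8.3333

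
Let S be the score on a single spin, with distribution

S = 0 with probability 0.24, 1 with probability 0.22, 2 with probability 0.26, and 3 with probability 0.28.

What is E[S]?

1.58

E[S] = Σ s·P(S=s)
 = 0·0.24 + 1·0.22 + 2·0.26 + 3·0.28
 = 0 + 0.22 + 0.52 + 0.84
 = 1.58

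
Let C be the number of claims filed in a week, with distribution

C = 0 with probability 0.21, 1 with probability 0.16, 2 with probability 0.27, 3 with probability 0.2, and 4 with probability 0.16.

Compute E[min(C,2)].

1.42

E[min(C,2)] = Σ min(c,2)·P(C=c)
 = 0·0.21 + 1·0.16 + 2·0.27 + 2·0.2 + 2·0.16
 = 0 + 0.16 + 0.54 + 0.4 + 0.32
 = 1.42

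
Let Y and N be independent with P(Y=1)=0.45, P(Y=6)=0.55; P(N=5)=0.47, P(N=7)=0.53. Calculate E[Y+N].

9.81

E[Y+N] = Σ_y Σ_n (y+n) · P(Y=y)P(N=n)
 = 6·0.2115 + 8·0.2385 + 11·0.2585 + 13·0.2915
 = 1.269 + 1.908 + 2.8435 + 3.7895
 = 9.81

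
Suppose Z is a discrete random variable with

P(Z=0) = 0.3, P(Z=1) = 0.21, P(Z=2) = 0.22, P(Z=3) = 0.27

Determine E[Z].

1.46

E[Z] = Σ z·P(Z=z)
 = 0·0.3 + 1·0.21 + 2·0.22 + 3·0.27
 = 0 + 0.21 + 0.44 + 0.81
 = 1.46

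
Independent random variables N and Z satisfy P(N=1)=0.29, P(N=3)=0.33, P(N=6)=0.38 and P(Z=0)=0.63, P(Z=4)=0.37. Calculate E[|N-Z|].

E[|N-Z|] = Σ_n Σ_z |n-z| · P(N=n)P(Z=z)
 = 1·0.1827 + 3·0.1073 + 3·0.2079 + 1·0.1221 + 6·0.2394 + 2·0.1406
 = 0.1827 + 0.3219 + 0.6237 + 0.1221 + 1.4364 + 0.2812
 = 2.968

2.968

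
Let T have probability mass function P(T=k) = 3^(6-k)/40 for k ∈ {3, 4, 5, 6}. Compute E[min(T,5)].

3.425

E[min(T,5)] = Σ min(t,5)·P(T=t)
 = 3·27/40 + 4·9/40 + 5·3/40 + 5·1/40
 = 81/40 + 9/10 + 3/8 + 1/8
 = 137/40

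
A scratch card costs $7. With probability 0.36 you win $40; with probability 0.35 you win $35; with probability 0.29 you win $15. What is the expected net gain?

24

E[payout] = 40·0.36 + 35·0.35 + 15·0.29
 = 14.4 + 12.25 + 4.35
 = 31
Net = 31 - 7 = 24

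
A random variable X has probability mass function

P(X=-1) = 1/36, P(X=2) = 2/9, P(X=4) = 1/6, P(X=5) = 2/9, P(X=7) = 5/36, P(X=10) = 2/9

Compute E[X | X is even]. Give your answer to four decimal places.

5.4545

P(X is even) = 2/9 + 1/6 + 2/9 = 11/18.
E[X | X is even] = [2·2/9 + 4·1/6 + 10·2/9] / (11/18)
 = 10/3 / (11/18)
 = 60/11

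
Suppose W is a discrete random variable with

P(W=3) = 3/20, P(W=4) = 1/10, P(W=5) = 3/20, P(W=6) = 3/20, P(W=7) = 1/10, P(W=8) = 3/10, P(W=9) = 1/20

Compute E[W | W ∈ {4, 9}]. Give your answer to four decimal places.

5.6667

P(W ∈ {4, 9}) = 1/10 + 1/20 = 3/20.
E[W | W ∈ {4, 9}] = [4·1/10 + 9·1/20] / (3/20)
 = 17/20 / (3/20)
 = 17/3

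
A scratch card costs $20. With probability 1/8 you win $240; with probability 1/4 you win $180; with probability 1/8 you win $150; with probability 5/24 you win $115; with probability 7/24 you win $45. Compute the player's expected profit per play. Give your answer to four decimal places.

E[payout] = 240·1/8 + 180·1/4 + 150·1/8 + 115·5/24 + 45·7/24
 = 30 + 45 + 75/4 + 575/24 + 105/8
 = 785/6
Net = 785/6 - 20 = 665/6

110.8333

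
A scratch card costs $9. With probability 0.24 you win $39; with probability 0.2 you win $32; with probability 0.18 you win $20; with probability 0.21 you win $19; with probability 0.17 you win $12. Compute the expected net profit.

16.39

E[payout] = 39·0.24 + 32·0.2 + 20·0.18 + 19·0.21 + 12·0.17
 = 9.36 + 6.4 + 3.6 + 3.99 + 2.04
 = 25.39
Net = 25.39 - 9 = 16.39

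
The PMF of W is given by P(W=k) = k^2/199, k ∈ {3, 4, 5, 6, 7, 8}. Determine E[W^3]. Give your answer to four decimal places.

E[W^3] = Σ w^3·P(W=w)
 = 27·9/199 + 64·16/199 + 125·25/199 + 216·36/199 + 343·49/199 + 512·64/199
 = 243/199 + 1024/199 + 3125/199 + 7776/199 + 16807/199 + 32768/199
 = 61743/199

310.2663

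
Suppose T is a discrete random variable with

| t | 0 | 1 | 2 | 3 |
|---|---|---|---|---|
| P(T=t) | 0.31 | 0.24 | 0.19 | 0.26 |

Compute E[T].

E[T] = Σ t·P(T=t)
 = 0·0.31 + 1·0.24 + 2·0.19 + 3·0.26
 = 0 + 0.24 + 0.38 + 0.78
 = 1.4

1.4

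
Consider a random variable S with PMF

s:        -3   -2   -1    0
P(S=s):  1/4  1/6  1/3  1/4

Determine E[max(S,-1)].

E[max(S,-1)] = Σ max(s,-1)·P(S=s)
 = (-1)·1/4 + (-1)·1/6 + (-1)·1/3 + 0·1/4
 = (-1/4) + (-1/6) + (-1/3) + 0
 = -3/4

-0.75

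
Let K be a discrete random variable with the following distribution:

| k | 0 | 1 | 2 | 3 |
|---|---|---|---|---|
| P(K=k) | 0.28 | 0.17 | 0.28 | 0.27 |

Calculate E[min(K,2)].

E[min(K,2)] = Σ min(k,2)·P(K=k)
 = 0·0.28 + 1·0.17 + 2·0.28 + 2·0.27
 = 0 + 0.17 + 0.56 + 0.54
 = 1.27

1.27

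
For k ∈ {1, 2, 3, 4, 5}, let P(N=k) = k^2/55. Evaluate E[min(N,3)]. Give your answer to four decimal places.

E[min(N,3)] = Σ min(n,3)·P(N=n)
 = 1·1/55 + 2·4/55 + 3·9/55 + 3·16/55 + 3·5/11
 = 1/55 + 8/55 + 27/55 + 48/55 + 15/11
 = 159/55

2.8909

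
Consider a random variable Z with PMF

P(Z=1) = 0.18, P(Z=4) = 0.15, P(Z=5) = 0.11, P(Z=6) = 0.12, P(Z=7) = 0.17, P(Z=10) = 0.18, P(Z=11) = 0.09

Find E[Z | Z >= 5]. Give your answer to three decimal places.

7.836

P(Z >= 5) = 0.11 + 0.12 + 0.17 + 0.18 + 0.09 = 0.67.
E[Z | Z >= 5] = [5·0.11 + 6·0.12 + 7·0.17 + 10·0.18 + 11·0.09] / 0.67
 = 5.25 / 0.67
 = 525/67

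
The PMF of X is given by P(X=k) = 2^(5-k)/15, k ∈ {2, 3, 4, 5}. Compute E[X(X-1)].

5.6

E[X(X-1)] = Σ x(x-1)·P(X=x)
 = 2·8/15 + 6·4/15 + 12·2/15 + 20·1/15
 = 16/15 + 8/5 + 8/5 + 4/3
 = 28/5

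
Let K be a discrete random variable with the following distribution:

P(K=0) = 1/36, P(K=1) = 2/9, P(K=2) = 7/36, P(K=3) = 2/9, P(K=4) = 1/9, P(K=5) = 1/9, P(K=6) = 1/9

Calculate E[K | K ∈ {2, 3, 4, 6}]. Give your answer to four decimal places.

3.3913

P(K ∈ {2, 3, 4, 6}) = 7/36 + 2/9 + 1/9 + 1/9 = 23/36.
E[K | K ∈ {2, 3, 4, 6}] = [2·7/36 + 3·2/9 + 4·1/9 + 6·1/9] / (23/36)
 = 13/6 / (23/36)
 = 78/23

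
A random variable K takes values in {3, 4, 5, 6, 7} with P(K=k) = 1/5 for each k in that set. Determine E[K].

5

E[K] = Σ k·P(K=k)
 = 3·1/5 + 4·1/5 + 5·1/5 + 6·1/5 + 7·1/5
 = 3/5 + 4/5 + 1 + 6/5 + 7/5
 = 5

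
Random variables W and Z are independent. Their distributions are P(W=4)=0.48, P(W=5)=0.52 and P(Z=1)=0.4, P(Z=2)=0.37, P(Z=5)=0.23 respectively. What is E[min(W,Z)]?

2.1796

E[min(W,Z)] = Σ_w Σ_z min(w,z) · P(W=w)P(Z=z)
 = 1·0.192 + 2·0.1776 + 4·0.1104 + 1·0.208 + 2·0.1924 + 5·0.1196
 = 0.192 + 0.3552 + 0.4416 + 0.208 + 0.3848 + 0.598
 = 2.1796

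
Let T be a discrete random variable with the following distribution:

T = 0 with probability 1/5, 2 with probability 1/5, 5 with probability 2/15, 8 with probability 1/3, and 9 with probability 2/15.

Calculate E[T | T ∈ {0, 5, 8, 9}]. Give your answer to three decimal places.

5.667

P(T ∈ {0, 5, 8, 9}) = 1/5 + 2/15 + 1/3 + 2/15 = 4/5.
E[T | T ∈ {0, 5, 8, 9}] = [0·1/5 + 5·2/15 + 8·1/3 + 9·2/15] / (4/5)
 = 68/15 / (4/5)
 = 17/3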